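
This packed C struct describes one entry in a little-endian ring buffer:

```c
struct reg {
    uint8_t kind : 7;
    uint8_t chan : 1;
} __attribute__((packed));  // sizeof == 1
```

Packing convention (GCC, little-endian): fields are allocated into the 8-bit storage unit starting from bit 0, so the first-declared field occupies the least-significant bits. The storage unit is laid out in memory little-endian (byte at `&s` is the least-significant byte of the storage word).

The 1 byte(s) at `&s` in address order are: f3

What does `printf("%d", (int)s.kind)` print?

115

[0]=0xf3 (little-endian) → word 0xf3
kind:7 @ bit 0 → (0xf3>>0)&0x7f = 0x73  ←
chan:1 @ bit 7 → (0xf3>>7)&0x1 = 0x1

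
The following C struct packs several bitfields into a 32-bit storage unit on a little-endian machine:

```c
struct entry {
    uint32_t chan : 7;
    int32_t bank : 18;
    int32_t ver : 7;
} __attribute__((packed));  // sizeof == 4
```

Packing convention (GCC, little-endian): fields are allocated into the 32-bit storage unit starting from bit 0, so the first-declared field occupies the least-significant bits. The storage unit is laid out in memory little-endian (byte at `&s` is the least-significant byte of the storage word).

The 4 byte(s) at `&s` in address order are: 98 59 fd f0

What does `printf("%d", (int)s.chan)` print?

24

[0]=0x98 [1]=0x59 [2]=0xfd [3]=0xf0 (little-endian) → word 0xf0fd5998
chan:7 @ bit 0 → (0xf0fd5998>>0)&0x7f = 0x18  ←
bank:18 @ bit 7 → (0xf0fd5998>>7)&0x3ffff = 0x1fab3
ver:7 @ bit 25 → (0xf0fd5998>>25)&0x7f = 0x78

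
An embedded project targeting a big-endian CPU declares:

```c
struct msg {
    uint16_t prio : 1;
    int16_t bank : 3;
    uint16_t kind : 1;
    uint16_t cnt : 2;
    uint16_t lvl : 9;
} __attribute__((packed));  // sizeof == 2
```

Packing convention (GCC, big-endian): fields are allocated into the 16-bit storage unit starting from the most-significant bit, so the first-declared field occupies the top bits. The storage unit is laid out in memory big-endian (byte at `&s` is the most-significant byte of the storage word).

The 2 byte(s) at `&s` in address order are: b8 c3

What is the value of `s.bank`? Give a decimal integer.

3

[0]=0xb8 [1]=0xc3 (big-endian) → word 0xb8c3
prio:1 @ bit 15 → (0xb8c3>>15)&0x1 = 0x1
bank:3 @ bit 12 → (0xb8c3>>12)&0x7 = 0x3  ←
kind:1 @ bit 11 → (0xb8c3>>11)&0x1 = 0x1
cnt:2 @ bit 9 → (0xb8c3>>9)&0x3 = 0x0
lvl:9 @ bit 0 → (0xb8c3>>0)&0x1ff = 0xc3
bank signed 3b, MSB=0: value = 3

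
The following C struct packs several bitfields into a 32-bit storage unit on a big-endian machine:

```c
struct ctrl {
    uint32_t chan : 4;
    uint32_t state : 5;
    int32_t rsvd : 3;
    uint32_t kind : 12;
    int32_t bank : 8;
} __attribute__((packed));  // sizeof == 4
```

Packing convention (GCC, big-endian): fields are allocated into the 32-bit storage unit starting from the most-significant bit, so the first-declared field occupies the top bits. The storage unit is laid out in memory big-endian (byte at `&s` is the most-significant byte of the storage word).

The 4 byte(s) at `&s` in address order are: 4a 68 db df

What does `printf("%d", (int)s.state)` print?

20

[0]=0x4a [1]=0x68 [2]=0xdb [3]=0xdf (big-endian) → word 0x4a68dbdf
chan [28+:4] = (word>>28) & 0xf = 4
state [23+:5] = (word>>23) & 0x1f = 20  ←
rsvd [20+:3] = (word>>20) & 0x7 = 6
kind [8+:12] = (word>>8) & 0xfff = 2267
bank [0+:8] = (word>>0) & 0xff = 223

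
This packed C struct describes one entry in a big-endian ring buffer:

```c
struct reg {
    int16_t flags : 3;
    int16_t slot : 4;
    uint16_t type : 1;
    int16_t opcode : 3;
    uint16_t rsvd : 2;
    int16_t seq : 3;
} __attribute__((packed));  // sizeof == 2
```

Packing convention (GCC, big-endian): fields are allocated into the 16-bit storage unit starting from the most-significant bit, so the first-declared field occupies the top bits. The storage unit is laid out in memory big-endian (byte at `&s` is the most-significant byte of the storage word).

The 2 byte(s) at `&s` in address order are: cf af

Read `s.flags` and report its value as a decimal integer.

-2

[0]=0xcf [1]=0xaf (big-endian) → word 0xcfaf
flags [13+:3] = (word>>13) & 0x7 = 6  ←
slot [9+:4] = (word>>9) & 0xf = 7
type [8+:1] = (word>>8) & 0x1 = 1
opcode [5+:3] = (word>>5) & 0x7 = 5
rsvd [3+:2] = (word>>3) & 0x3 = 1
seq [0+:3] = (word>>0) & 0x7 = 7
flags signed 3b, MSB=1: 6 - 8 = -2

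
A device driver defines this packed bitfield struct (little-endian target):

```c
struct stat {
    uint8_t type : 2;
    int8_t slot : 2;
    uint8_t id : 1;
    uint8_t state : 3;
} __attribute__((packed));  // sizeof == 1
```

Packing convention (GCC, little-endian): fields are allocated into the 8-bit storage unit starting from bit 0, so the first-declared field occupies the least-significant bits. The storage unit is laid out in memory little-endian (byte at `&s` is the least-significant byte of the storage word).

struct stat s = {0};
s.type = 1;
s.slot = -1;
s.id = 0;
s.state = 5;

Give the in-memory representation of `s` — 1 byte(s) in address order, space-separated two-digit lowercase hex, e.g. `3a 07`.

type:2 = 1 → 0x1 << 0 → word 0x01
slot:2 = -1 → 0x3 << 2 → word 0x0d
id:1 = 0 → 0x0 << 4 → word 0x0d
state:3 = 5 → 0x5 << 5 → word 0xad
word = 0xad → little-endian bytes:
  [0]=0xad

ad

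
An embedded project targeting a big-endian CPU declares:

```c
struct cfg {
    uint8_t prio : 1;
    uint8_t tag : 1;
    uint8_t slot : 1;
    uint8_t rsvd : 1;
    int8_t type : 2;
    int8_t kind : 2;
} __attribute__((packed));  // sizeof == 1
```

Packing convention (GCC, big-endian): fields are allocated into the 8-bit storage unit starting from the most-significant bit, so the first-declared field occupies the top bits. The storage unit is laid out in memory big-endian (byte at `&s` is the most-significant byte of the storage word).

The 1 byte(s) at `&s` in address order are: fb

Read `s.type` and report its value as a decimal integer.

-2

[0]=0xfb (big-endian) → word 0xfb
prio:1 @ bit 7 → (0xfb>>7)&0x1 = 0x1
tag:1 @ bit 6 → (0xfb>>6)&0x1 = 0x1
slot:1 @ bit 5 → (0xfb>>5)&0x1 = 0x1
rsvd:1 @ bit 4 → (0xfb>>4)&0x1 = 0x1
type:2 @ bit 2 → (0xfb>>2)&0x3 = 0x2  ←
kind:2 @ bit 0 → (0xfb>>0)&0x3 = 0x3
type signed 2b, MSB=1: 2 - 4 = -2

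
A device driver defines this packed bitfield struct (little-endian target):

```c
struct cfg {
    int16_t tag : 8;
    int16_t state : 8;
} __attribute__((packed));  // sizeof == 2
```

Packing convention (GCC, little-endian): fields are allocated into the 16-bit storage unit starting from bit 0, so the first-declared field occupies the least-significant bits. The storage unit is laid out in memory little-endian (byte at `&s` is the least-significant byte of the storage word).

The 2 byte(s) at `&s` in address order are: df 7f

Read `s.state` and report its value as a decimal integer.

[0]=0xdf [1]=0x7f (little-endian) → word 0x7fdf
tag:8 @ bit 0 → (0x7fdf>>0)&0xff = 0xdf
state:8 @ bit 8 → (0x7fdf>>8)&0xff = 0x7f  ←
state signed 8b, MSB=0: value = 127

127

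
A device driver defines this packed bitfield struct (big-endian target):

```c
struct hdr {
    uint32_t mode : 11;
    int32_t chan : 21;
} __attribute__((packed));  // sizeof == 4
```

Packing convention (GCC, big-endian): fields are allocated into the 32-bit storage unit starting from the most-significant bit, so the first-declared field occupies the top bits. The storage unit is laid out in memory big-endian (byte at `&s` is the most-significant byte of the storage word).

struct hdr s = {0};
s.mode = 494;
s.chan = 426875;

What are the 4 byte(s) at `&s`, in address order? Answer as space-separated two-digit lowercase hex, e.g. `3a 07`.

[21+:11] mode=494 & 0x7ff = 0x1ee; word=0x3dc00000
[0+:21] chan=426875 & 0x1fffff = 0x6837b; word=0x3dc6837b
word = 0x3dc6837b → big-endian bytes:
  [0]=0x3d  [1]=0xc6  [2]=0x83  [3]=0x7b

3d c6 83 7b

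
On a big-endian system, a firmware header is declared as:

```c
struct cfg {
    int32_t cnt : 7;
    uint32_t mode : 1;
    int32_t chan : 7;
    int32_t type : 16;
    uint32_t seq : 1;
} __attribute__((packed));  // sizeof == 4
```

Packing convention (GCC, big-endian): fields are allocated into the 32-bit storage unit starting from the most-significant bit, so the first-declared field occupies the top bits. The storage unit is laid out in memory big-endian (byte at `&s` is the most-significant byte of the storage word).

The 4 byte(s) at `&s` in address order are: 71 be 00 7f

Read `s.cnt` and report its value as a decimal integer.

[0]=0x71 [1]=0xbe [2]=0x00 [3]=0x7f (big-endian) → word 0x71be007f
cnt:7 @ bit 25 → (0x71be007f>>25)&0x7f = 0x38  ←
mode:1 @ bit 24 → (0x71be007f>>24)&0x1 = 0x1
chan:7 @ bit 17 → (0x71be007f>>17)&0x7f = 0x5f
type:16 @ bit 1 → (0x71be007f>>1)&0xffff = 0x3f
seq:1 @ bit 0 → (0x71be007f>>0)&0x1 = 0x1
cnt signed 7b, MSB=0: value = 56

56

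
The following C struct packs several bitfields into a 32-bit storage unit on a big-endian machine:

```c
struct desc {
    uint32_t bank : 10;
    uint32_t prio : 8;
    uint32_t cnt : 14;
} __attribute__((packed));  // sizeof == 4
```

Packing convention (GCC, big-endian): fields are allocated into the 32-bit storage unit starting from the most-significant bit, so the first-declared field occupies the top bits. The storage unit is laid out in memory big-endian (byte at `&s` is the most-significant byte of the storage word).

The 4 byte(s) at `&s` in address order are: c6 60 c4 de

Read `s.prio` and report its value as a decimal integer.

131

[0]=0xc6 [1]=0x60 [2]=0xc4 [3]=0xde (big-endian) → word 0xc660c4de
bank [22+:10] = (word>>22) & 0x3ff = 793
prio [14+:8] = (word>>14) & 0xff = 131  ←
cnt [0+:14] = (word>>0) & 0x3fff = 1246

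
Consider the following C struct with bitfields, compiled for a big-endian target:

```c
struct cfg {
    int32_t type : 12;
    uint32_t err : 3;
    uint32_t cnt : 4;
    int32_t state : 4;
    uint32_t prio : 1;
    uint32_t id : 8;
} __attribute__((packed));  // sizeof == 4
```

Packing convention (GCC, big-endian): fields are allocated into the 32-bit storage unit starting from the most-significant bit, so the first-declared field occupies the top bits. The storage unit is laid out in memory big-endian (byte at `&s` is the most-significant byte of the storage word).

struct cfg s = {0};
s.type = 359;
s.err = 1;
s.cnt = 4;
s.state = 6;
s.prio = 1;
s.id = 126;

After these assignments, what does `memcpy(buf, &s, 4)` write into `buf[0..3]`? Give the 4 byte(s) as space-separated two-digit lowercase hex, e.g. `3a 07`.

16 72 8d 7e

[20+:12] type=359 & 0xfff = 0x167; word=0x16700000
[17+:3] err=1 & 0x7 = 0x1; word=0x16720000
[13+:4] cnt=4 & 0xf = 0x4; word=0x16728000
[9+:4] state=6 & 0xf = 0x6; word=0x16728c00
[8+:1] prio=1 & 0x1 = 0x1; word=0x16728d00
[0+:8] id=126 & 0xff = 0x7e; word=0x16728d7e
word = 0x16728d7e → big-endian bytes:
  [0]=0x16  [1]=0x72  [2]=0x8d  [3]=0x7e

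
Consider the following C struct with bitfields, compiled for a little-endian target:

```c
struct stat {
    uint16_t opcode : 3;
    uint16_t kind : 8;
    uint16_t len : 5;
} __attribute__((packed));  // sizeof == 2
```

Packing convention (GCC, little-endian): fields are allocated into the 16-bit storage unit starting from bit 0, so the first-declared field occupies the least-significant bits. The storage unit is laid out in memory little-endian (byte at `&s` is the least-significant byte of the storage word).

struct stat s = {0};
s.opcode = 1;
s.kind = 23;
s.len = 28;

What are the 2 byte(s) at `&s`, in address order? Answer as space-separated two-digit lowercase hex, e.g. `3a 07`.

[0+:3] opcode=1 & 0x7 = 0x1; word=0x0001
[3+:8] kind=23 & 0xff = 0x17; word=0x00b9
[11+:5] len=28 & 0x1f = 0x1c; word=0xe0b9
word = 0xe0b9 → little-endian bytes:
  [0]=0xb9  [1]=0xe0

b9 e0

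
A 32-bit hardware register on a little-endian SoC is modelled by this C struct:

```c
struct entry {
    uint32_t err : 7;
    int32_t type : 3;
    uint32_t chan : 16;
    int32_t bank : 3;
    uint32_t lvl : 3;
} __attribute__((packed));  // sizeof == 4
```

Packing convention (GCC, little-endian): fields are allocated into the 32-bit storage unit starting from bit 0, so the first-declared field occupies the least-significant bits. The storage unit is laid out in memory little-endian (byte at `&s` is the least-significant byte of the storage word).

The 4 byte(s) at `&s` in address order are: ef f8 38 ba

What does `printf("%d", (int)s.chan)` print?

[0]=0xef [1]=0xf8 [2]=0x38 [3]=0xba (little-endian) → word 0xba38f8ef
err:7 @ bit 0 → (0xba38f8ef>>0)&0x7f = 0x6f
type:3 @ bit 7 → (0xba38f8ef>>7)&0x7 = 0x1
chan:16 @ bit 10 → (0xba38f8ef>>10)&0xffff = 0x8e3e  ←
bank:3 @ bit 26 → (0xba38f8ef>>26)&0x7 = 0x6
lvl:3 @ bit 29 → (0xba38f8ef>>29)&0x7 = 0x5

36414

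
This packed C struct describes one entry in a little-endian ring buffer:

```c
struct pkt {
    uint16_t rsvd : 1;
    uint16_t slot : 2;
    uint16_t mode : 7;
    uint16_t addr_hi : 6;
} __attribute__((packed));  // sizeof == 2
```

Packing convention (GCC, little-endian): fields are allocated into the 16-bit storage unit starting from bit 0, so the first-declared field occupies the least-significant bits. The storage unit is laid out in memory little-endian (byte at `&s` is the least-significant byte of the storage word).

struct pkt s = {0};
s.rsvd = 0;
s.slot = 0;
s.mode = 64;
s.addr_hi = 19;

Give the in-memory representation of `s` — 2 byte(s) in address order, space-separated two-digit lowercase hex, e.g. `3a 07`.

rsvd:1 = 0 → 0x0 << 0 → word 0x0000
slot:2 = 0 → 0x0 << 1 → word 0x0000
mode:7 = 64 → 0x40 << 3 → word 0x0200
addr_hi:6 = 19 → 0x13 << 10 → word 0x4e00
word = 0x4e00 → little-endian bytes:
  [0]=0x00  [1]=0x4e

00 4e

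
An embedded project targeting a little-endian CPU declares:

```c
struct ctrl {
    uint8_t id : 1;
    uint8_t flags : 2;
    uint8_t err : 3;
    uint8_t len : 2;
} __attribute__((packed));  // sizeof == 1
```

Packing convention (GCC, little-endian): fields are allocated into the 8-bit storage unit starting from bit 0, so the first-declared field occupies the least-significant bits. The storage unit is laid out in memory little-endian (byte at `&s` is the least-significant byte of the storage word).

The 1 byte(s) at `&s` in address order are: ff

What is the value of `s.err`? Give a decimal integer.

[0]=0xff (little-endian) → word 0xff
id [0+:1] = (word>>0) & 0x1 = 1
flags [1+:2] = (word>>1) & 0x3 = 3
err [3+:3] = (word>>3) & 0x7 = 7  ←
len [6+:2] = (word>>6) & 0x3 = 3

7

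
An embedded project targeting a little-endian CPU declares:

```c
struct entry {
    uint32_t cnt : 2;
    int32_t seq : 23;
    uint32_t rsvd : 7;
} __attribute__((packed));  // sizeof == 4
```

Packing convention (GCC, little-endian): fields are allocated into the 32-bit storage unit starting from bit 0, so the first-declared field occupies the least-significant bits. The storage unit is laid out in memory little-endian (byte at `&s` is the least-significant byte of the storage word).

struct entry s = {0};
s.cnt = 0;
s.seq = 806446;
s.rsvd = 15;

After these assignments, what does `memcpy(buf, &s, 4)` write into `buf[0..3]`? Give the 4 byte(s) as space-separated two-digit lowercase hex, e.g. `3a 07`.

cnt:2 = 0 → 0x0 << 0 → word 0x00000000
seq:23 = 806446 → 0xc4e2e << 2 → word 0x003138b8
rsvd:7 = 15 → 0xf << 25 → word 0x1e3138b8
word = 0x1e3138b8 → little-endian bytes:
  [0]=0xb8  [1]=0x38  [2]=0x31  [3]=0x1e

b8 38 31 1e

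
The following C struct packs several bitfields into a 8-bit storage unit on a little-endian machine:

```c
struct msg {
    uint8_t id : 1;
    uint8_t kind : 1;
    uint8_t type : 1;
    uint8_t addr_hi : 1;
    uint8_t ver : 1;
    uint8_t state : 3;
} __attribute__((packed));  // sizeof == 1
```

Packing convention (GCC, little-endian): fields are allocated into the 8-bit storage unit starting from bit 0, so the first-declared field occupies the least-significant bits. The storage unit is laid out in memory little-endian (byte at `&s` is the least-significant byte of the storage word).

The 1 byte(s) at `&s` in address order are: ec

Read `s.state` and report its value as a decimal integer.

[0]=0xec (little-endian) → word 0xec
id [0+:1] = (word>>0) & 0x1 = 0
kind [1+:1] = (word>>1) & 0x1 = 0
type [2+:1] = (word>>2) & 0x1 = 1
addr_hi [3+:1] = (word>>3) & 0x1 = 1
ver [4+:1] = (word>>4) & 0x1 = 0
state [5+:3] = (word>>5) & 0x7 = 7  ←

7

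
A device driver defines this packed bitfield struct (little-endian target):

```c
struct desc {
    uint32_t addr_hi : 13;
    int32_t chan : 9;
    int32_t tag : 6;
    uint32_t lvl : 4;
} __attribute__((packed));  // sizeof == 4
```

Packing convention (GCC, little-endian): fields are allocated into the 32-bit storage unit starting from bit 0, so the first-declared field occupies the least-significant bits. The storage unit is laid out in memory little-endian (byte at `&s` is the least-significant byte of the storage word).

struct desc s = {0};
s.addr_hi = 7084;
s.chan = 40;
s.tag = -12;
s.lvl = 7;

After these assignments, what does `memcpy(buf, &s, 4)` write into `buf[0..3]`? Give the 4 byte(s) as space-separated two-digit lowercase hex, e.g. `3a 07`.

addr_hi (13b) val=7084 bits=0x1bac at bit 0: 0x00001bac
chan (9b) val=40 bits=0x28 at bit 13: 0x00051bac
tag (6b) val=-12 bits=0x34 at bit 22: 0x0d051bac
lvl (4b) val=7 bits=0x7 at bit 28: 0x7d051bac
word = 0x7d051bac → little-endian bytes:
  [0]=0xac  [1]=0x1b  [2]=0x05  [3]=0x7d

ac 1b 05 7d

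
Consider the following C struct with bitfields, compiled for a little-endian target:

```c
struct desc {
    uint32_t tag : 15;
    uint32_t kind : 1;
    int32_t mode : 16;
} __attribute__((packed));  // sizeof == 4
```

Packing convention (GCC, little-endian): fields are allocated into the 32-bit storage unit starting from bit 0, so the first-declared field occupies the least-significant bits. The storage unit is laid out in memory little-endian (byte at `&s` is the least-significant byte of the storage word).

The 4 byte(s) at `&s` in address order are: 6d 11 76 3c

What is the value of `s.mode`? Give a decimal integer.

15478

[0]=0x6d [1]=0x11 [2]=0x76 [3]=0x3c (little-endian) → word 0x3c76116d
tag [0+:15] = (word>>0) & 0x7fff = 4461
kind [15+:1] = (word>>15) & 0x1 = 0
mode [16+:16] = (word>>16) & 0xffff = 15478  ←
mode signed 16b, MSB=0: value = 15478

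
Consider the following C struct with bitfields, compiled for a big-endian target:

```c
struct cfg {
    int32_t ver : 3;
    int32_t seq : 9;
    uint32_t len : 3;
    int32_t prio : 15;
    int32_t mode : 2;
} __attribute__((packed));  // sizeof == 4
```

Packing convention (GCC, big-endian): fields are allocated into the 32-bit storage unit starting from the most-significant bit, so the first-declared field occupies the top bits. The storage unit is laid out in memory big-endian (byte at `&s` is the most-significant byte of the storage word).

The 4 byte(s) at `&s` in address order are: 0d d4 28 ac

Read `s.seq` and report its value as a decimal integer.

221

[0]=0x0d [1]=0xd4 [2]=0x28 [3]=0xac (big-endian) → word 0x0dd428ac
ver:3 @ bit 29 → (0x0dd428ac>>29)&0x7 = 0x0
seq:9 @ bit 20 → (0x0dd428ac>>20)&0x1ff = 0xdd  ←
len:3 @ bit 17 → (0x0dd428ac>>17)&0x7 = 0x2
prio:15 @ bit 2 → (0x0dd428ac>>2)&0x7fff = 0xa2b
mode:2 @ bit 0 → (0x0dd428ac>>0)&0x3 = 0x0
seq signed 9b, MSB=0: value = 221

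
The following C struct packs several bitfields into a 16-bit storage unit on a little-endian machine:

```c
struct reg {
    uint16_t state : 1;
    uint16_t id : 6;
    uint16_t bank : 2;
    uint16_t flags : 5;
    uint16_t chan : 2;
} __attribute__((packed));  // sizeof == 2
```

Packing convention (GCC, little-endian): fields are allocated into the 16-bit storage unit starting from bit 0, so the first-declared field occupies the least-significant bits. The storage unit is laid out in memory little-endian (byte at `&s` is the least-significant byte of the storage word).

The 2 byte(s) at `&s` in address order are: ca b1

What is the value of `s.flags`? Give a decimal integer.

[0]=0xca [1]=0xb1 (little-endian) → word 0xb1ca
state [0+:1] = (word>>0) & 0x1 = 0
id [1+:6] = (word>>1) & 0x3f = 37
bank [7+:2] = (word>>7) & 0x3 = 3
flags [9+:5] = (word>>9) & 0x1f = 24  ←
chan [14+:2] = (word>>14) & 0x3 = 2

24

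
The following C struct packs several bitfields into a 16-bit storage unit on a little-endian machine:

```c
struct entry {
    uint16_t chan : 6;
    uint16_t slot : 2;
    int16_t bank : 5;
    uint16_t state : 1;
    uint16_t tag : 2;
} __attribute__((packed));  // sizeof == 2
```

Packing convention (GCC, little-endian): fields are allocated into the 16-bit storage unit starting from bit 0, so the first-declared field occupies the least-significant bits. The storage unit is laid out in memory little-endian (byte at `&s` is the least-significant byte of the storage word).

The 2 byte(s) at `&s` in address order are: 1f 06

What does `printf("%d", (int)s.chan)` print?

31

[0]=0x1f [1]=0x06 (little-endian) → word 0x061f
chan [0+:6] = (word>>0) & 0x3f = 31  ←
slot [6+:2] = (word>>6) & 0x3 = 0
bank [8+:5] = (word>>8) & 0x1f = 6
state [13+:1] = (word>>13) & 0x1 = 0
tag [14+:2] = (word>>14) & 0x3 = 0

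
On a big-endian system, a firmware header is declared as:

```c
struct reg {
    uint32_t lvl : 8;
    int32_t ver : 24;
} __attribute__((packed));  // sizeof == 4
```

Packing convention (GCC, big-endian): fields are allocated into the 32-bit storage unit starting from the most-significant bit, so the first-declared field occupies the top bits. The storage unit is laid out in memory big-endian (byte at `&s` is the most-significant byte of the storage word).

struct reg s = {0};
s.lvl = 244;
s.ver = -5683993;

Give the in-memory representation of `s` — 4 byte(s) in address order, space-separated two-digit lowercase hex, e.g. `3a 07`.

f4 a9 44 e7

lvl:8 = 244 → 0xf4 << 24 → word 0xf4000000
ver:24 = -5683993 → 0xa944e7 << 0 → word 0xf4a944e7
word = 0xf4a944e7 → big-endian bytes:
  [0]=0xf4  [1]=0xa9  [2]=0x44  [3]=0xe7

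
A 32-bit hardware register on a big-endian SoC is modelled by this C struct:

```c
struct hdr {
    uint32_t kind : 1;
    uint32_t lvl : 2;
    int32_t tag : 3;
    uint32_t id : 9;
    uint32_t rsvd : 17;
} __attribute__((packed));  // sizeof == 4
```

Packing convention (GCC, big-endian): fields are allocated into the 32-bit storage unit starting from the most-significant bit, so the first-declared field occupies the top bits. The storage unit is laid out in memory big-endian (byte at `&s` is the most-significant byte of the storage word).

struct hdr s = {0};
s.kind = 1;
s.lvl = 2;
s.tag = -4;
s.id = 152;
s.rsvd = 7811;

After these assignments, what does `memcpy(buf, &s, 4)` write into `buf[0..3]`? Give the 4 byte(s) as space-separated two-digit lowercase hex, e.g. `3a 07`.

[31+:1] kind=1 & 0x1 = 0x1; word=0x80000000
[29+:2] lvl=2 & 0x3 = 0x2; word=0xc0000000
[26+:3] tag=-4 & 0x7 = 0x4; word=0xd0000000
[17+:9] id=152 & 0x1ff = 0x98; word=0xd1300000
[0+:17] rsvd=7811 & 0x1ffff = 0x1e83; word=0xd1301e83
word = 0xd1301e83 → big-endian bytes:
  [0]=0xd1  [1]=0x30  [2]=0x1e  [3]=0x83

d1 30 1e 83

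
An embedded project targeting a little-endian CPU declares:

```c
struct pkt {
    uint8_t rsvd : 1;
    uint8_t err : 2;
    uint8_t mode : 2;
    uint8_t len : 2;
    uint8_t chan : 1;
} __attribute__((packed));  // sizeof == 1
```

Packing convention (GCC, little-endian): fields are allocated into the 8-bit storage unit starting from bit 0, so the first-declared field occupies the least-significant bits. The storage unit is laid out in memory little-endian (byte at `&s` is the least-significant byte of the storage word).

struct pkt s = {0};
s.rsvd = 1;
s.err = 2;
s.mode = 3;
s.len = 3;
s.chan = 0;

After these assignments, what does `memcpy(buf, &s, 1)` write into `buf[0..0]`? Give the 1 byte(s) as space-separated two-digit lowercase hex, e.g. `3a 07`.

7d

[0+:1] rsvd=1 & 0x1 = 0x1; word=0x01
[1+:2] err=2 & 0x3 = 0x2; word=0x05
[3+:2] mode=3 & 0x3 = 0x3; word=0x1d
[5+:2] len=3 & 0x3 = 0x3; word=0x7d
[7+:1] chan=0 & 0x1 = 0x0; word=0x7d
word = 0x7d → little-endian bytes:
  [0]=0x7d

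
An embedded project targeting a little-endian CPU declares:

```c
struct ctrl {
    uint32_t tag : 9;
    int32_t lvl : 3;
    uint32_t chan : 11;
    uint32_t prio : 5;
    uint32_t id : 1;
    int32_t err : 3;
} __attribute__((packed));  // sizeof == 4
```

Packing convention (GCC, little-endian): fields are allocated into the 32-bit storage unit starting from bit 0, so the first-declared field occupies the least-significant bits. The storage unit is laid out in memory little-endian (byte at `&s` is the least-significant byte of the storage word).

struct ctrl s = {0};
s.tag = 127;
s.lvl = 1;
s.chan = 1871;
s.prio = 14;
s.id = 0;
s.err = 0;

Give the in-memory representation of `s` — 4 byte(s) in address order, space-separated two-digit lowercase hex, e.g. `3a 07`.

7f f2 74 07

tag (9b) val=127 bits=0x7f at bit 0: 0x0000007f
lvl (3b) val=1 bits=0x1 at bit 9: 0x0000027f
chan (11b) val=1871 bits=0x74f at bit 12: 0x0074f27f
prio (5b) val=14 bits=0xe at bit 23: 0x0774f27f
id (1b) val=0 bits=0x0 at bit 28: 0x0774f27f
err (3b) val=0 bits=0x0 at bit 29: 0x0774f27f
word = 0x0774f27f → little-endian bytes:
  [0]=0x7f  [1]=0xf2  [2]=0x74  [3]=0x07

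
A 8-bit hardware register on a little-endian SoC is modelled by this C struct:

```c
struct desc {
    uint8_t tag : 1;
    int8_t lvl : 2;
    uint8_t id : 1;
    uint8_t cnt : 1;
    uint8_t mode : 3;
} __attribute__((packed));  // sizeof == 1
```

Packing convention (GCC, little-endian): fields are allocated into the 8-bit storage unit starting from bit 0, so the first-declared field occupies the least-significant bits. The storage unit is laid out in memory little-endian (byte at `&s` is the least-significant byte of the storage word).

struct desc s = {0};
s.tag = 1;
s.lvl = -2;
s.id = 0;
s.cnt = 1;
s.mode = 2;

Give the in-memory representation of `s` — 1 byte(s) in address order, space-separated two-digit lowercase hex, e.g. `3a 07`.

tag:1 = 1 → 0x1 << 0 → word 0x01
lvl:2 = -2 → 0x2 << 1 → word 0x05
id:1 = 0 → 0x0 << 3 → word 0x05
cnt:1 = 1 → 0x1 << 4 → word 0x15
mode:3 = 2 → 0x2 << 5 → word 0x55
word = 0x55 → little-endian bytes:
  [0]=0x55

55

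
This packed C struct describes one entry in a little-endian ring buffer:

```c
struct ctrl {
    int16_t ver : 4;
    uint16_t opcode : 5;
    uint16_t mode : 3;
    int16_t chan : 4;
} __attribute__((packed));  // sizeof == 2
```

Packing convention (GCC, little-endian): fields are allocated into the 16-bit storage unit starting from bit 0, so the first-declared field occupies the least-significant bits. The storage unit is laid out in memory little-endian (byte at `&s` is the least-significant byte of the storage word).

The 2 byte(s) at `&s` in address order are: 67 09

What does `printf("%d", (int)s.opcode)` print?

22

[0]=0x67 [1]=0x09 (little-endian) → word 0x0967
ver [0+:4] = (word>>0) & 0xf = 7
opcode [4+:5] = (word>>4) & 0x1f = 22  ←
mode [9+:3] = (word>>9) & 0x7 = 4
chan [12+:4] = (word>>12) & 0xf = 0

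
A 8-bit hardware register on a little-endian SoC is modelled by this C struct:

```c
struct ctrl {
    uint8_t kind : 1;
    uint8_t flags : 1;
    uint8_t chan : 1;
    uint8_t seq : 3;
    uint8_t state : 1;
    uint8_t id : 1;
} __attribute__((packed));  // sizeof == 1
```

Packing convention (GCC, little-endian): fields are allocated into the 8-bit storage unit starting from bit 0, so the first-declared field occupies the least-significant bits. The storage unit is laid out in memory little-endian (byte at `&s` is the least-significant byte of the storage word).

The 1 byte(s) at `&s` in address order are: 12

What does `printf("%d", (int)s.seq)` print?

2

[0]=0x12 (little-endian) → word 0x12
kind [0+:1] = (word>>0) & 0x1 = 0
flags [1+:1] = (word>>1) & 0x1 = 1
chan [2+:1] = (word>>2) & 0x1 = 0
seq [3+:3] = (word>>3) & 0x7 = 2  ←
state [6+:1] = (word>>6) & 0x1 = 0
id [7+:1] = (word>>7) & 0x1 = 0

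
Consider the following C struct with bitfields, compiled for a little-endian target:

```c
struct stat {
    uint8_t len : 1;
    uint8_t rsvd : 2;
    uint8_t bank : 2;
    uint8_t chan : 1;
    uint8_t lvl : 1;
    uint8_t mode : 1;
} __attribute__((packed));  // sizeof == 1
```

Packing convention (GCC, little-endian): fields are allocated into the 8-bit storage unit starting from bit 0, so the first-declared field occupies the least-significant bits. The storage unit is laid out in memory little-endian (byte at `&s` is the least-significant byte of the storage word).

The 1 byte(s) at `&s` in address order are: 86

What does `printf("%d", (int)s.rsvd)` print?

[0]=0x86 (little-endian) → word 0x86
len:1 @ bit 0 → (0x86>>0)&0x1 = 0x0
rsvd:2 @ bit 1 → (0x86>>1)&0x3 = 0x3  ←
bank:2 @ bit 3 → (0x86>>3)&0x3 = 0x0
chan:1 @ bit 5 → (0x86>>5)&0x1 = 0x0
lvl:1 @ bit 6 → (0x86>>6)&0x1 = 0x0
mode:1 @ bit 7 → (0x86>>7)&0x1 = 0x1

3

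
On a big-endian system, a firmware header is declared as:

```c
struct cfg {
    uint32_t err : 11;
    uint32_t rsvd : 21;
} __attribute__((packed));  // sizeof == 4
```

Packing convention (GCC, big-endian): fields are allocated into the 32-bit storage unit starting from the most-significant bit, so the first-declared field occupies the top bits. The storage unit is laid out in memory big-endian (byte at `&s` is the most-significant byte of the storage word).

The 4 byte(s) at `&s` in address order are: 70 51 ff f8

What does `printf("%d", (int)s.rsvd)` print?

1179640

[0]=0x70 [1]=0x51 [2]=0xff [3]=0xf8 (big-endian) → word 0x7051fff8
err:11 @ bit 21 → (0x7051fff8>>21)&0x7ff = 0x382
rsvd:21 @ bit 0 → (0x7051fff8>>0)&0x1fffff = 0x11fff8  ←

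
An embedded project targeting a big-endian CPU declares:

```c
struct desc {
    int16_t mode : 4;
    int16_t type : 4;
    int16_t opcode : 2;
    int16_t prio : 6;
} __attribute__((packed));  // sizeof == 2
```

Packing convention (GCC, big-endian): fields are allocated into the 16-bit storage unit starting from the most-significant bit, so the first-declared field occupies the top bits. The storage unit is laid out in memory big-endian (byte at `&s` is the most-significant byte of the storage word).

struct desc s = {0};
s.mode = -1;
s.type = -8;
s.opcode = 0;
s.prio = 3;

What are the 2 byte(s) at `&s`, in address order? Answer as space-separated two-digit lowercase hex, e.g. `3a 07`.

f8 03

mode:4 = -1 → 0xf << 12 → word 0xf000
type:4 = -8 → 0x8 << 8 → word 0xf800
opcode:2 = 0 → 0x0 << 6 → word 0xf800
prio:6 = 3 → 0x3 << 0 → word 0xf803
word = 0xf803 → big-endian bytes:
  [0]=0xf8  [1]=0x03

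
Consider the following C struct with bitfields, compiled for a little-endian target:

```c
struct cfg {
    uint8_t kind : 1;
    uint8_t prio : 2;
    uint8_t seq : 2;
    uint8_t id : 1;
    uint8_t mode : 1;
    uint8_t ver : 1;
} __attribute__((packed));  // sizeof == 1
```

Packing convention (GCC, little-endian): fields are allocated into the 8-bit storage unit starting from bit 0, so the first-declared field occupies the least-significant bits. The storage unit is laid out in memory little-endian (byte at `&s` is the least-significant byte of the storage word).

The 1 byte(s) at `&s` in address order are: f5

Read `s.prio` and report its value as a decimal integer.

[0]=0xf5 (little-endian) → word 0xf5
kind:1 @ bit 0 → (0xf5>>0)&0x1 = 0x1
prio:2 @ bit 1 → (0xf5>>1)&0x3 = 0x2  ←
seq:2 @ bit 3 → (0xf5>>3)&0x3 = 0x2
id:1 @ bit 5 → (0xf5>>5)&0x1 = 0x1
mode:1 @ bit 6 → (0xf5>>6)&0x1 = 0x1
ver:1 @ bit 7 → (0xf5>>7)&0x1 = 0x1

2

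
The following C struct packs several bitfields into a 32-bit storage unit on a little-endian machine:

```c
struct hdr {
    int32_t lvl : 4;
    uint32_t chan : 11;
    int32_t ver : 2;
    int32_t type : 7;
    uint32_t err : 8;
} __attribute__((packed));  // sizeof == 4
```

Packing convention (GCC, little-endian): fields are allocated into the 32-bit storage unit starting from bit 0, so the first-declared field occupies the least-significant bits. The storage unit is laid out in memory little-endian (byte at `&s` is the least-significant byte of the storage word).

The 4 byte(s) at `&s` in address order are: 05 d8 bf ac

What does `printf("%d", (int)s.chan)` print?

1408

[0]=0x05 [1]=0xd8 [2]=0xbf [3]=0xac (little-endian) → word 0xacbfd805
lvl:4 @ bit 0 → (0xacbfd805>>0)&0xf = 0x5
chan:11 @ bit 4 → (0xacbfd805>>4)&0x7ff = 0x580  ←
ver:2 @ bit 15 → (0xacbfd805>>15)&0x3 = 0x3
type:7 @ bit 17 → (0xacbfd805>>17)&0x7f = 0x5f
err:8 @ bit 24 → (0xacbfd805>>24)&0xff = 0xac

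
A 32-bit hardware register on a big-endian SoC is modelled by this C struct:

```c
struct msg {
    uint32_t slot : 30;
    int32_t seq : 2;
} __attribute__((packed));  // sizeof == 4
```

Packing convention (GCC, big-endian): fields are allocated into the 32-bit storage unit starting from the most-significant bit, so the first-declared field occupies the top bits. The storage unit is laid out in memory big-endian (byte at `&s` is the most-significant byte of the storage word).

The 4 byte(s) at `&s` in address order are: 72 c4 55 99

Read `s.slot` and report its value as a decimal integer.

[0]=0x72 [1]=0xc4 [2]=0x55 [3]=0x99 (big-endian) → word 0x72c45599
slot:30 @ bit 2 → (0x72c45599>>2)&0x3fffffff = 0x1cb11566  ←
seq:2 @ bit 0 → (0x72c45599>>0)&0x3 = 0x1

481367398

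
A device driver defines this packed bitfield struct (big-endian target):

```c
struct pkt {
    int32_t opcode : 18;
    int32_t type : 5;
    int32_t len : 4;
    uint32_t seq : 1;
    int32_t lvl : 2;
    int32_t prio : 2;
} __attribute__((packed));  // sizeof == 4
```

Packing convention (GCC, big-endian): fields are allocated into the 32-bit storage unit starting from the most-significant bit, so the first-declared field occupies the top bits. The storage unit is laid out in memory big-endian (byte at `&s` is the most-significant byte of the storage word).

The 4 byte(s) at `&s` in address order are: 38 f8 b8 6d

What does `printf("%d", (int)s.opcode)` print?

[0]=0x38 [1]=0xf8 [2]=0xb8 [3]=0x6d (big-endian) → word 0x38f8b86d
opcode:18 @ bit 14 → (0x38f8b86d>>14)&0x3ffff = 0xe3e2  ←
type:5 @ bit 9 → (0x38f8b86d>>9)&0x1f = 0x1c
len:4 @ bit 5 → (0x38f8b86d>>5)&0xf = 0x3
seq:1 @ bit 4 → (0x38f8b86d>>4)&0x1 = 0x0
lvl:2 @ bit 2 → (0x38f8b86d>>2)&0x3 = 0x3
prio:2 @ bit 0 → (0x38f8b86d>>0)&0x3 = 0x1
opcode signed 18b, MSB=0: value = 58338

58338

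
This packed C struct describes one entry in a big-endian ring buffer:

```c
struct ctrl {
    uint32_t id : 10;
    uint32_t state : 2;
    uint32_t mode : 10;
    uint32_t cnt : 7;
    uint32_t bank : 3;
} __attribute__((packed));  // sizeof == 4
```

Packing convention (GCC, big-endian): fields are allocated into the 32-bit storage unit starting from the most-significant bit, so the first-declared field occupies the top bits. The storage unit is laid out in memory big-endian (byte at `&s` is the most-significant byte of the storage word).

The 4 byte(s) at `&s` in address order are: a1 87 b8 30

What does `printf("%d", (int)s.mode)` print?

494

[0]=0xa1 [1]=0x87 [2]=0xb8 [3]=0x30 (big-endian) → word 0xa187b830
id:10 @ bit 22 → (0xa187b830>>22)&0x3ff = 0x286
state:2 @ bit 20 → (0xa187b830>>20)&0x3 = 0x0
mode:10 @ bit 10 → (0xa187b830>>10)&0x3ff = 0x1ee  ←
cnt:7 @ bit 3 → (0xa187b830>>3)&0x7f = 0x6
bank:3 @ bit 0 → (0xa187b830>>0)&0x7 = 0x0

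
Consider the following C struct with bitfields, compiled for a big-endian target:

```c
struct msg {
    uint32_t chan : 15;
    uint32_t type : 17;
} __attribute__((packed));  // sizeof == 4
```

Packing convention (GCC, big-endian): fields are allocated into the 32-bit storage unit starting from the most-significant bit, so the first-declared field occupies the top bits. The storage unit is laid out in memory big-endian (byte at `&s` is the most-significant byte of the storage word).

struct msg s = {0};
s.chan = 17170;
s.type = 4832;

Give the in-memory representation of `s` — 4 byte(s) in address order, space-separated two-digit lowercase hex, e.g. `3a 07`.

86 24 12 e0

chan:15 = 17170 → 0x4312 << 17 → word 0x86240000
type:17 = 4832 → 0x12e0 << 0 → word 0x862412e0
word = 0x862412e0 → big-endian bytes:
  [0]=0x86  [1]=0x24  [2]=0x12  [3]=0xe0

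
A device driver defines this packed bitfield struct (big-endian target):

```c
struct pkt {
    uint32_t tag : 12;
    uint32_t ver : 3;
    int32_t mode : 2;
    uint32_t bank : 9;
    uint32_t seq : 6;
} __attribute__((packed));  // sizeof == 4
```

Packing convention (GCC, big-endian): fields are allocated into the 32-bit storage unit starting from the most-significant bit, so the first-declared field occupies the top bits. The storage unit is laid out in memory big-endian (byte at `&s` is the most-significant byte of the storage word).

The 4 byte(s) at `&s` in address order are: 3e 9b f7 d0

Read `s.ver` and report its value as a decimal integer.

[0]=0x3e [1]=0x9b [2]=0xf7 [3]=0xd0 (big-endian) → word 0x3e9bf7d0
tag:12 @ bit 20 → (0x3e9bf7d0>>20)&0xfff = 0x3e9
ver:3 @ bit 17 → (0x3e9bf7d0>>17)&0x7 = 0x5  ←
mode:2 @ bit 15 → (0x3e9bf7d0>>15)&0x3 = 0x3
bank:9 @ bit 6 → (0x3e9bf7d0>>6)&0x1ff = 0x1df
seq:6 @ bit 0 → (0x3e9bf7d0>>0)&0x3f = 0x10

5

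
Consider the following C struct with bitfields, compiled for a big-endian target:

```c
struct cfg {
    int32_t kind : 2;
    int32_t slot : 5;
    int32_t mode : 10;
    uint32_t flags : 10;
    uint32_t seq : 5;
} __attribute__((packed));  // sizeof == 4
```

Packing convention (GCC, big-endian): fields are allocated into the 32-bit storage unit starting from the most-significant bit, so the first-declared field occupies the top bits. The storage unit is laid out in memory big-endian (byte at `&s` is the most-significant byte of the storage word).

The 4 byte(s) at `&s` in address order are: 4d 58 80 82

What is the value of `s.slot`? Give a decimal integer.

6

[0]=0x4d [1]=0x58 [2]=0x80 [3]=0x82 (big-endian) → word 0x4d588082
kind:2 @ bit 30 → (0x4d588082>>30)&0x3 = 0x1
slot:5 @ bit 25 → (0x4d588082>>25)&0x1f = 0x6  ←
mode:10 @ bit 15 → (0x4d588082>>15)&0x3ff = 0x2b1
flags:10 @ bit 5 → (0x4d588082>>5)&0x3ff = 0x4
seq:5 @ bit 0 → (0x4d588082>>0)&0x1f = 0x2
slot signed 5b, MSB=0: value = 6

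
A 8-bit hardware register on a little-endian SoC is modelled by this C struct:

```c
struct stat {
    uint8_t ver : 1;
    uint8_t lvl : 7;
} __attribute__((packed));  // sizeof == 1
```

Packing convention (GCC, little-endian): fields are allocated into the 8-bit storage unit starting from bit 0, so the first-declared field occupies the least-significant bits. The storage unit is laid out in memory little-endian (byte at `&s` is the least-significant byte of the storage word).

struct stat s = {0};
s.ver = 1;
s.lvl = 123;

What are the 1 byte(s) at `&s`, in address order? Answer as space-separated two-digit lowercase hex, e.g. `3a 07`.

f7

[0+:1] ver=1 & 0x1 = 0x1; word=0x01
[1+:7] lvl=123 & 0x7f = 0x7b; word=0xf7
word = 0xf7 → little-endian bytes:
  [0]=0xf7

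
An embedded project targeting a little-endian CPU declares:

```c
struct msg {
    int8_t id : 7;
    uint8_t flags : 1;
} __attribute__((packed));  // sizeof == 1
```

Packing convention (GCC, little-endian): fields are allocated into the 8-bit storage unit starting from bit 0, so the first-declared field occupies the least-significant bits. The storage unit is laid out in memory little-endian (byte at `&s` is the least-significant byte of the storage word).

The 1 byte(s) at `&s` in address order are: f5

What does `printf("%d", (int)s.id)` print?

[0]=0xf5 (little-endian) → word 0xf5
id [0+:7] = (word>>0) & 0x7f = 117  ←
flags [7+:1] = (word>>7) & 0x1 = 1
id signed 7b, MSB=1: 117 - 128 = -11

-11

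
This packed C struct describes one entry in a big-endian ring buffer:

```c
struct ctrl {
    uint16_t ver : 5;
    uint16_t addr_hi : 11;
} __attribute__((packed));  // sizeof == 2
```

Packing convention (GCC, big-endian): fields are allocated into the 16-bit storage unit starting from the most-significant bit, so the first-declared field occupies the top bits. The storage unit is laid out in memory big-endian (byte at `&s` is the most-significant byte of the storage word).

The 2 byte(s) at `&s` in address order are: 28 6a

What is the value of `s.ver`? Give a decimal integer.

[0]=0x28 [1]=0x6a (big-endian) → word 0x286a
ver [11+:5] = (word>>11) & 0x1f = 5  ←
addr_hi [0+:11] = (word>>0) & 0x7ff = 106

5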